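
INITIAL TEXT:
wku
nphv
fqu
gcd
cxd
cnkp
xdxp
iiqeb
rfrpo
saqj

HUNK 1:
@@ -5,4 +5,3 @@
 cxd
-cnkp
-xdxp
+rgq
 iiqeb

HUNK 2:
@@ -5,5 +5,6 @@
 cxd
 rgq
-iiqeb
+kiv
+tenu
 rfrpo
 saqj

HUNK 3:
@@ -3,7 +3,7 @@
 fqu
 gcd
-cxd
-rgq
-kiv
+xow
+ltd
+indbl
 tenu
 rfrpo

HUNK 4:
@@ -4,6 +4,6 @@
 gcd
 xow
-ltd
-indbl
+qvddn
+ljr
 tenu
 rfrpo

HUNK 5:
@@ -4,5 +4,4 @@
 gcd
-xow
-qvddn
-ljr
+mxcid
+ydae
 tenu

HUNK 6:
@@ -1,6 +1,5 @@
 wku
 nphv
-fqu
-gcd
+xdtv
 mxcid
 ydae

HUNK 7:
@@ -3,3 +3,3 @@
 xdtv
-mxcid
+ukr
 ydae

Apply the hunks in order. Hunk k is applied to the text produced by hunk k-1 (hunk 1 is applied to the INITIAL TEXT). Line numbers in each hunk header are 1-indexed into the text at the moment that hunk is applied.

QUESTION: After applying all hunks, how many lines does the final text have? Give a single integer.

Hunk 1: at line 5 remove [cnkp,xdxp] add [rgq] -> 9 lines: wku nphv fqu gcd cxd rgq iiqeb rfrpo saqj
Hunk 2: at line 5 remove [iiqeb] add [kiv,tenu] -> 10 lines: wku nphv fqu gcd cxd rgq kiv tenu rfrpo saqj
Hunk 3: at line 3 remove [cxd,rgq,kiv] add [xow,ltd,indbl] -> 10 lines: wku nphv fqu gcd xow ltd indbl tenu rfrpo saqj
Hunk 4: at line 4 remove [ltd,indbl] add [qvddn,ljr] -> 10 lines: wku nphv fqu gcd xow qvddn ljr tenu rfrpo saqj
Hunk 5: at line 4 remove [xow,qvddn,ljr] add [mxcid,ydae] -> 9 lines: wku nphv fqu gcd mxcid ydae tenu rfrpo saqj
Hunk 6: at line 1 remove [fqu,gcd] add [xdtv] -> 8 lines: wku nphv xdtv mxcid ydae tenu rfrpo saqj
Hunk 7: at line 3 remove [mxcid] add [ukr] -> 8 lines: wku nphv xdtv ukr ydae tenu rfrpo saqj
Final line count: 8

Answer: 8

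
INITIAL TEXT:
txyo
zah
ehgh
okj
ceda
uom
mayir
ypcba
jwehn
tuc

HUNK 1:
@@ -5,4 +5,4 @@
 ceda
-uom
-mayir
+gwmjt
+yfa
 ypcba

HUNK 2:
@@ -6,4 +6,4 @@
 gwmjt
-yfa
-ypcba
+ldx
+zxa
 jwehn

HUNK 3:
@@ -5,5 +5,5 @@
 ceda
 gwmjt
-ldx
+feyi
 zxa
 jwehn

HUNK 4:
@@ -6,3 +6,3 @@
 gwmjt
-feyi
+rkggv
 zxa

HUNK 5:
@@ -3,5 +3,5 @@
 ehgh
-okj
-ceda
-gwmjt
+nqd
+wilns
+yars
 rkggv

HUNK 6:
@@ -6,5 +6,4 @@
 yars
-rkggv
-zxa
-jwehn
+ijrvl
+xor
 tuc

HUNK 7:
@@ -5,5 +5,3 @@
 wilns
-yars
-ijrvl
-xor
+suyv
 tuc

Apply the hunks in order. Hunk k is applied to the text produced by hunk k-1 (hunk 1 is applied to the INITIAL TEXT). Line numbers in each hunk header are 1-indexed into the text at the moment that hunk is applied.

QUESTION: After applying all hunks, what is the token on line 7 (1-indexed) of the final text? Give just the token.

Hunk 1: at line 5 remove [uom,mayir] add [gwmjt,yfa] -> 10 lines: txyo zah ehgh okj ceda gwmjt yfa ypcba jwehn tuc
Hunk 2: at line 6 remove [yfa,ypcba] add [ldx,zxa] -> 10 lines: txyo zah ehgh okj ceda gwmjt ldx zxa jwehn tuc
Hunk 3: at line 5 remove [ldx] add [feyi] -> 10 lines: txyo zah ehgh okj ceda gwmjt feyi zxa jwehn tuc
Hunk 4: at line 6 remove [feyi] add [rkggv] -> 10 lines: txyo zah ehgh okj ceda gwmjt rkggv zxa jwehn tuc
Hunk 5: at line 3 remove [okj,ceda,gwmjt] add [nqd,wilns,yars] -> 10 lines: txyo zah ehgh nqd wilns yars rkggv zxa jwehn tuc
Hunk 6: at line 6 remove [rkggv,zxa,jwehn] add [ijrvl,xor] -> 9 lines: txyo zah ehgh nqd wilns yars ijrvl xor tuc
Hunk 7: at line 5 remove [yars,ijrvl,xor] add [suyv] -> 7 lines: txyo zah ehgh nqd wilns suyv tuc
Final line 7: tuc

Answer: tuc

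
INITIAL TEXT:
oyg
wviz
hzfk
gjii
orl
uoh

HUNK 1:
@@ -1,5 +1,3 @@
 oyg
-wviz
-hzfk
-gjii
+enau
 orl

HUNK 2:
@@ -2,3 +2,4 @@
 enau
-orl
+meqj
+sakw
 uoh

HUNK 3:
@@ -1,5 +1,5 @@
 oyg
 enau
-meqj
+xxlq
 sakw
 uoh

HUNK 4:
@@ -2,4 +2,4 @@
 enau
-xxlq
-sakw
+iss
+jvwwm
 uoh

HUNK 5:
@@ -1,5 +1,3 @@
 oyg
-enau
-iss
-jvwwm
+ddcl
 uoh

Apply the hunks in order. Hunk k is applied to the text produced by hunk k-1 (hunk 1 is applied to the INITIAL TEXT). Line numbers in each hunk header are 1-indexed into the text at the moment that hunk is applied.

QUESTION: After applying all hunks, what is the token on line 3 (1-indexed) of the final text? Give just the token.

Answer: uoh

Derivation:
Hunk 1: at line 1 remove [wviz,hzfk,gjii] add [enau] -> 4 lines: oyg enau orl uoh
Hunk 2: at line 2 remove [orl] add [meqj,sakw] -> 5 lines: oyg enau meqj sakw uoh
Hunk 3: at line 1 remove [meqj] add [xxlq] -> 5 lines: oyg enau xxlq sakw uoh
Hunk 4: at line 2 remove [xxlq,sakw] add [iss,jvwwm] -> 5 lines: oyg enau iss jvwwm uoh
Hunk 5: at line 1 remove [enau,iss,jvwwm] add [ddcl] -> 3 lines: oyg ddcl uoh
Final line 3: uoh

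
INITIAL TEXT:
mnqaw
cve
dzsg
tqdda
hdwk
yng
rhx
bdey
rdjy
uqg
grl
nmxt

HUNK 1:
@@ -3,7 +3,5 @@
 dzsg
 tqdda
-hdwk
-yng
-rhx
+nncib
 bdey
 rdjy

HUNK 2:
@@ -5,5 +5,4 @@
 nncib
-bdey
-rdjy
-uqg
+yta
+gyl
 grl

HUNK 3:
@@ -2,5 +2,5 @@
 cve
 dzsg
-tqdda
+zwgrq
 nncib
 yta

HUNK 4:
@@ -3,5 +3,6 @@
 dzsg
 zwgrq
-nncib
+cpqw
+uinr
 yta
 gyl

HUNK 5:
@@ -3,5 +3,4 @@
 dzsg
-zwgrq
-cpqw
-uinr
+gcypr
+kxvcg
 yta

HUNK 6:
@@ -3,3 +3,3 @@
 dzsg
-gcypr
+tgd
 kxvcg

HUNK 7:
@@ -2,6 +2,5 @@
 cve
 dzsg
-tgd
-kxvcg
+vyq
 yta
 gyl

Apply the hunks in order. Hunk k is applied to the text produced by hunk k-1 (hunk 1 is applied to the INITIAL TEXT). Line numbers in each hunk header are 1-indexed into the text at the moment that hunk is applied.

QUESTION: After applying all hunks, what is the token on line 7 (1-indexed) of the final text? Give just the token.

Answer: grl

Derivation:
Hunk 1: at line 3 remove [hdwk,yng,rhx] add [nncib] -> 10 lines: mnqaw cve dzsg tqdda nncib bdey rdjy uqg grl nmxt
Hunk 2: at line 5 remove [bdey,rdjy,uqg] add [yta,gyl] -> 9 lines: mnqaw cve dzsg tqdda nncib yta gyl grl nmxt
Hunk 3: at line 2 remove [tqdda] add [zwgrq] -> 9 lines: mnqaw cve dzsg zwgrq nncib yta gyl grl nmxt
Hunk 4: at line 3 remove [nncib] add [cpqw,uinr] -> 10 lines: mnqaw cve dzsg zwgrq cpqw uinr yta gyl grl nmxt
Hunk 5: at line 3 remove [zwgrq,cpqw,uinr] add [gcypr,kxvcg] -> 9 lines: mnqaw cve dzsg gcypr kxvcg yta gyl grl nmxt
Hunk 6: at line 3 remove [gcypr] add [tgd] -> 9 lines: mnqaw cve dzsg tgd kxvcg yta gyl grl nmxt
Hunk 7: at line 2 remove [tgd,kxvcg] add [vyq] -> 8 lines: mnqaw cve dzsg vyq yta gyl grl nmxt
Final line 7: grl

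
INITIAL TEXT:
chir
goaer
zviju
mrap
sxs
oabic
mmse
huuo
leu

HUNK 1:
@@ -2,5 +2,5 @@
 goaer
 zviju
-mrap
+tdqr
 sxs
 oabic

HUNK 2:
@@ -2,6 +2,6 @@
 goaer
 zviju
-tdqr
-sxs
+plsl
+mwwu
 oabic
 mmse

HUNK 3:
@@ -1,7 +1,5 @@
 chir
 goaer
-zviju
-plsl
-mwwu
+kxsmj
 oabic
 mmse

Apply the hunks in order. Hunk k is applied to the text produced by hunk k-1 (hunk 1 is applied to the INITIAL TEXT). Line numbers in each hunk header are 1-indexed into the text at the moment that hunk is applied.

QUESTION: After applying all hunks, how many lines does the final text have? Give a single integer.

Hunk 1: at line 2 remove [mrap] add [tdqr] -> 9 lines: chir goaer zviju tdqr sxs oabic mmse huuo leu
Hunk 2: at line 2 remove [tdqr,sxs] add [plsl,mwwu] -> 9 lines: chir goaer zviju plsl mwwu oabic mmse huuo leu
Hunk 3: at line 1 remove [zviju,plsl,mwwu] add [kxsmj] -> 7 lines: chir goaer kxsmj oabic mmse huuo leu
Final line count: 7

Answer: 7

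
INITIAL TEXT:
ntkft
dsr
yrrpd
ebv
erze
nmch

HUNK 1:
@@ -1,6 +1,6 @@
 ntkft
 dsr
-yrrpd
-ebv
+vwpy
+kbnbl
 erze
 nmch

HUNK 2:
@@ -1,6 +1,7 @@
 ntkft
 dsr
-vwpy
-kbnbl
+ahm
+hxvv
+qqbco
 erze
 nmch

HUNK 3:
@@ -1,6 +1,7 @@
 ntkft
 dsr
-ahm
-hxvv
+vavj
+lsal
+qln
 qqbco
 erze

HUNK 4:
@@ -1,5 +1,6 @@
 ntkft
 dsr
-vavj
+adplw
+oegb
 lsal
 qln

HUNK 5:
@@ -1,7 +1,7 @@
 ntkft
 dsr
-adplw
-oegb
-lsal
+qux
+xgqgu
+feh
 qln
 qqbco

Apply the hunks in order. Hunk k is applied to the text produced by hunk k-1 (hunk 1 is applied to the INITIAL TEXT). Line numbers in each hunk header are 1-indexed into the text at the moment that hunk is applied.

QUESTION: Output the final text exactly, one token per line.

Answer: ntkft
dsr
qux
xgqgu
feh
qln
qqbco
erze
nmch

Derivation:
Hunk 1: at line 1 remove [yrrpd,ebv] add [vwpy,kbnbl] -> 6 lines: ntkft dsr vwpy kbnbl erze nmch
Hunk 2: at line 1 remove [vwpy,kbnbl] add [ahm,hxvv,qqbco] -> 7 lines: ntkft dsr ahm hxvv qqbco erze nmch
Hunk 3: at line 1 remove [ahm,hxvv] add [vavj,lsal,qln] -> 8 lines: ntkft dsr vavj lsal qln qqbco erze nmch
Hunk 4: at line 1 remove [vavj] add [adplw,oegb] -> 9 lines: ntkft dsr adplw oegb lsal qln qqbco erze nmch
Hunk 5: at line 1 remove [adplw,oegb,lsal] add [qux,xgqgu,feh] -> 9 lines: ntkft dsr qux xgqgu feh qln qqbco erze nmch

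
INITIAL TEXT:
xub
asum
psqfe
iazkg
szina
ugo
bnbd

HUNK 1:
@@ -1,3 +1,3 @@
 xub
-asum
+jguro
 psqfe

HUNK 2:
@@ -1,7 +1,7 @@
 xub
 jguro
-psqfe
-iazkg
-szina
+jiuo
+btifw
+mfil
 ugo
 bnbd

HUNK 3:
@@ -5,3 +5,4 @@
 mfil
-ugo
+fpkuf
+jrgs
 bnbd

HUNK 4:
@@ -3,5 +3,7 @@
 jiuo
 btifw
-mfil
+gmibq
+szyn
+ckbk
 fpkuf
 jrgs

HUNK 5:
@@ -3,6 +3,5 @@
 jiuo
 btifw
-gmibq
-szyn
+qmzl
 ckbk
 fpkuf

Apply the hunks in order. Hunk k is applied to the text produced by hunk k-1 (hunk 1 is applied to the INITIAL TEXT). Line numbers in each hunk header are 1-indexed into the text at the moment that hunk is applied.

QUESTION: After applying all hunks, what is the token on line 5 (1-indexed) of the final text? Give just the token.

Hunk 1: at line 1 remove [asum] add [jguro] -> 7 lines: xub jguro psqfe iazkg szina ugo bnbd
Hunk 2: at line 1 remove [psqfe,iazkg,szina] add [jiuo,btifw,mfil] -> 7 lines: xub jguro jiuo btifw mfil ugo bnbd
Hunk 3: at line 5 remove [ugo] add [fpkuf,jrgs] -> 8 lines: xub jguro jiuo btifw mfil fpkuf jrgs bnbd
Hunk 4: at line 3 remove [mfil] add [gmibq,szyn,ckbk] -> 10 lines: xub jguro jiuo btifw gmibq szyn ckbk fpkuf jrgs bnbd
Hunk 5: at line 3 remove [gmibq,szyn] add [qmzl] -> 9 lines: xub jguro jiuo btifw qmzl ckbk fpkuf jrgs bnbd
Final line 5: qmzl

Answer: qmzl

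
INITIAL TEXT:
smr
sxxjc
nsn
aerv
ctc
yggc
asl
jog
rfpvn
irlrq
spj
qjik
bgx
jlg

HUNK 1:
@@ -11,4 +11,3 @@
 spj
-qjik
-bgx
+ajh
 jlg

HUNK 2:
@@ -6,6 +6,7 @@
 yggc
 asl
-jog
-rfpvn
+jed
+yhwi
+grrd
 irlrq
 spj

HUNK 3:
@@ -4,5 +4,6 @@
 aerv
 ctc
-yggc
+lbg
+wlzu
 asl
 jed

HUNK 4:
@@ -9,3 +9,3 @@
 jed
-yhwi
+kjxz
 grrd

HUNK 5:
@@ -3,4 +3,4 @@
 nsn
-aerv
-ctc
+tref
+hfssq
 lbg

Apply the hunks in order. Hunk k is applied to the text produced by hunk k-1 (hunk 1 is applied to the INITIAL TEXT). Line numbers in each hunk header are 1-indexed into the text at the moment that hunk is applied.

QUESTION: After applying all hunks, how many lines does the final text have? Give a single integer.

Answer: 15

Derivation:
Hunk 1: at line 11 remove [qjik,bgx] add [ajh] -> 13 lines: smr sxxjc nsn aerv ctc yggc asl jog rfpvn irlrq spj ajh jlg
Hunk 2: at line 6 remove [jog,rfpvn] add [jed,yhwi,grrd] -> 14 lines: smr sxxjc nsn aerv ctc yggc asl jed yhwi grrd irlrq spj ajh jlg
Hunk 3: at line 4 remove [yggc] add [lbg,wlzu] -> 15 lines: smr sxxjc nsn aerv ctc lbg wlzu asl jed yhwi grrd irlrq spj ajh jlg
Hunk 4: at line 9 remove [yhwi] add [kjxz] -> 15 lines: smr sxxjc nsn aerv ctc lbg wlzu asl jed kjxz grrd irlrq spj ajh jlg
Hunk 5: at line 3 remove [aerv,ctc] add [tref,hfssq] -> 15 lines: smr sxxjc nsn tref hfssq lbg wlzu asl jed kjxz grrd irlrq spj ajh jlg
Final line count: 15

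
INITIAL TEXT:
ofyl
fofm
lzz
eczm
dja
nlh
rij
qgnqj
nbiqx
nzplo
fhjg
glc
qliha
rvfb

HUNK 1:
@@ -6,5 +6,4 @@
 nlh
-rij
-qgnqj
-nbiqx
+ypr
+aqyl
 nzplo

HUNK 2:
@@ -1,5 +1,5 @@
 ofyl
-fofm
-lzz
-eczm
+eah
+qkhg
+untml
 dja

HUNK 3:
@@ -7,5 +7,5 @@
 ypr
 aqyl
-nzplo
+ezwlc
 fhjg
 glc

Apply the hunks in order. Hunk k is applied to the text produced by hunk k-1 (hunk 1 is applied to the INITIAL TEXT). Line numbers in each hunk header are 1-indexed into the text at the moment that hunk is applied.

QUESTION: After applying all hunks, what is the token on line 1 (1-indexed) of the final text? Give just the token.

Hunk 1: at line 6 remove [rij,qgnqj,nbiqx] add [ypr,aqyl] -> 13 lines: ofyl fofm lzz eczm dja nlh ypr aqyl nzplo fhjg glc qliha rvfb
Hunk 2: at line 1 remove [fofm,lzz,eczm] add [eah,qkhg,untml] -> 13 lines: ofyl eah qkhg untml dja nlh ypr aqyl nzplo fhjg glc qliha rvfb
Hunk 3: at line 7 remove [nzplo] add [ezwlc] -> 13 lines: ofyl eah qkhg untml dja nlh ypr aqyl ezwlc fhjg glc qliha rvfb
Final line 1: ofyl

Answer: ofyl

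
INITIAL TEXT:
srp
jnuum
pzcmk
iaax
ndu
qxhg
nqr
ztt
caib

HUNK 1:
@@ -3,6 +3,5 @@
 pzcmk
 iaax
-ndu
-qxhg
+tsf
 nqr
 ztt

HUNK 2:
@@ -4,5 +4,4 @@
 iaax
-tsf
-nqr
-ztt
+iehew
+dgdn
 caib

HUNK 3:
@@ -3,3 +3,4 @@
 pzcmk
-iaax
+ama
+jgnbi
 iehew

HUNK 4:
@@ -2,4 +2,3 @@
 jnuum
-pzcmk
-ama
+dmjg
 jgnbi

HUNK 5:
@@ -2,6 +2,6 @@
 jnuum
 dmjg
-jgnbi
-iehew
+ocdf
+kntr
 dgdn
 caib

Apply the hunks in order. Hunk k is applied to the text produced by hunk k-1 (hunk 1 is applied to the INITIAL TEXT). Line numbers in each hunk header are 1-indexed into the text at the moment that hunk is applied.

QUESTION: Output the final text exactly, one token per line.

Hunk 1: at line 3 remove [ndu,qxhg] add [tsf] -> 8 lines: srp jnuum pzcmk iaax tsf nqr ztt caib
Hunk 2: at line 4 remove [tsf,nqr,ztt] add [iehew,dgdn] -> 7 lines: srp jnuum pzcmk iaax iehew dgdn caib
Hunk 3: at line 3 remove [iaax] add [ama,jgnbi] -> 8 lines: srp jnuum pzcmk ama jgnbi iehew dgdn caib
Hunk 4: at line 2 remove [pzcmk,ama] add [dmjg] -> 7 lines: srp jnuum dmjg jgnbi iehew dgdn caib
Hunk 5: at line 2 remove [jgnbi,iehew] add [ocdf,kntr] -> 7 lines: srp jnuum dmjg ocdf kntr dgdn caib

Answer: srp
jnuum
dmjg
ocdf
kntr
dgdn
caib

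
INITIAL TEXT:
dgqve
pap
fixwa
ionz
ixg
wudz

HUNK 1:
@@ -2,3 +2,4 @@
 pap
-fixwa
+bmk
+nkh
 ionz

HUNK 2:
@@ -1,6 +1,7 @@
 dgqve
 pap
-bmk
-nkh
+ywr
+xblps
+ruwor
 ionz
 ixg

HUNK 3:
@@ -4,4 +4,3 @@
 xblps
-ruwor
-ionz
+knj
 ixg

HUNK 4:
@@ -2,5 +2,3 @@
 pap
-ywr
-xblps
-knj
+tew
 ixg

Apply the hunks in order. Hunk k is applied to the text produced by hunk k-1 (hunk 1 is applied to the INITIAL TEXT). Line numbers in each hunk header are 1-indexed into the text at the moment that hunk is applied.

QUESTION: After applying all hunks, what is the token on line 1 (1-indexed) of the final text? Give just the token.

Answer: dgqve

Derivation:
Hunk 1: at line 2 remove [fixwa] add [bmk,nkh] -> 7 lines: dgqve pap bmk nkh ionz ixg wudz
Hunk 2: at line 1 remove [bmk,nkh] add [ywr,xblps,ruwor] -> 8 lines: dgqve pap ywr xblps ruwor ionz ixg wudz
Hunk 3: at line 4 remove [ruwor,ionz] add [knj] -> 7 lines: dgqve pap ywr xblps knj ixg wudz
Hunk 4: at line 2 remove [ywr,xblps,knj] add [tew] -> 5 lines: dgqve pap tew ixg wudz
Final line 1: dgqve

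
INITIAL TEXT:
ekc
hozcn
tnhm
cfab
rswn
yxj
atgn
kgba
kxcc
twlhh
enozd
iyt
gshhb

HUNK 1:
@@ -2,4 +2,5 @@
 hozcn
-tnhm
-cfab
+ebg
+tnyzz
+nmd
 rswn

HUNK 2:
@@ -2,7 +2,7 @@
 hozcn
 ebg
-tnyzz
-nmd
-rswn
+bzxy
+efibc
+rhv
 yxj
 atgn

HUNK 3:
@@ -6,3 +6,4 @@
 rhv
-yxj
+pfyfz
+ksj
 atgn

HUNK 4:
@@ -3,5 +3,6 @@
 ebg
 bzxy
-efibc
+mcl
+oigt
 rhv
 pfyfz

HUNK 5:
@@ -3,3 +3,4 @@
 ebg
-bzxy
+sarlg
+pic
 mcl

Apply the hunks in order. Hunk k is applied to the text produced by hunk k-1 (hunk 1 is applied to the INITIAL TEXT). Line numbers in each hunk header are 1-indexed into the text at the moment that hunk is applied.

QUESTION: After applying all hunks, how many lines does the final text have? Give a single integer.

Answer: 17

Derivation:
Hunk 1: at line 2 remove [tnhm,cfab] add [ebg,tnyzz,nmd] -> 14 lines: ekc hozcn ebg tnyzz nmd rswn yxj atgn kgba kxcc twlhh enozd iyt gshhb
Hunk 2: at line 2 remove [tnyzz,nmd,rswn] add [bzxy,efibc,rhv] -> 14 lines: ekc hozcn ebg bzxy efibc rhv yxj atgn kgba kxcc twlhh enozd iyt gshhb
Hunk 3: at line 6 remove [yxj] add [pfyfz,ksj] -> 15 lines: ekc hozcn ebg bzxy efibc rhv pfyfz ksj atgn kgba kxcc twlhh enozd iyt gshhb
Hunk 4: at line 3 remove [efibc] add [mcl,oigt] -> 16 lines: ekc hozcn ebg bzxy mcl oigt rhv pfyfz ksj atgn kgba kxcc twlhh enozd iyt gshhb
Hunk 5: at line 3 remove [bzxy] add [sarlg,pic] -> 17 lines: ekc hozcn ebg sarlg pic mcl oigt rhv pfyfz ksj atgn kgba kxcc twlhh enozd iyt gshhb
Final line count: 17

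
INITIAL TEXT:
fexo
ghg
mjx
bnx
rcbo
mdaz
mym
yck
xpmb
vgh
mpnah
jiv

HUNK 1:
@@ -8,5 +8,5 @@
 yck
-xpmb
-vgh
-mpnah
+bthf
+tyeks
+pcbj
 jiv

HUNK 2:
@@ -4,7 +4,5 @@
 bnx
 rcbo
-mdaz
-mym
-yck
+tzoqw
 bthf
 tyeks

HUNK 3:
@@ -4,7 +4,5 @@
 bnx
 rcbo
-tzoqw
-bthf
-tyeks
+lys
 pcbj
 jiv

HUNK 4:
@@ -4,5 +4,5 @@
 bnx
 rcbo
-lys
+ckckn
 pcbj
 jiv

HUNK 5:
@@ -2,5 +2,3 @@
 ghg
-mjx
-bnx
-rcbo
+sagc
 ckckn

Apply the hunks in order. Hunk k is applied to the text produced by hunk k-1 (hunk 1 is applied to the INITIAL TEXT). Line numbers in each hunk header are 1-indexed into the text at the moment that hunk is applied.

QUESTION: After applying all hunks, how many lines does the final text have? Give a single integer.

Answer: 6

Derivation:
Hunk 1: at line 8 remove [xpmb,vgh,mpnah] add [bthf,tyeks,pcbj] -> 12 lines: fexo ghg mjx bnx rcbo mdaz mym yck bthf tyeks pcbj jiv
Hunk 2: at line 4 remove [mdaz,mym,yck] add [tzoqw] -> 10 lines: fexo ghg mjx bnx rcbo tzoqw bthf tyeks pcbj jiv
Hunk 3: at line 4 remove [tzoqw,bthf,tyeks] add [lys] -> 8 lines: fexo ghg mjx bnx rcbo lys pcbj jiv
Hunk 4: at line 4 remove [lys] add [ckckn] -> 8 lines: fexo ghg mjx bnx rcbo ckckn pcbj jiv
Hunk 5: at line 2 remove [mjx,bnx,rcbo] add [sagc] -> 6 lines: fexo ghg sagc ckckn pcbj jiv
Final line count: 6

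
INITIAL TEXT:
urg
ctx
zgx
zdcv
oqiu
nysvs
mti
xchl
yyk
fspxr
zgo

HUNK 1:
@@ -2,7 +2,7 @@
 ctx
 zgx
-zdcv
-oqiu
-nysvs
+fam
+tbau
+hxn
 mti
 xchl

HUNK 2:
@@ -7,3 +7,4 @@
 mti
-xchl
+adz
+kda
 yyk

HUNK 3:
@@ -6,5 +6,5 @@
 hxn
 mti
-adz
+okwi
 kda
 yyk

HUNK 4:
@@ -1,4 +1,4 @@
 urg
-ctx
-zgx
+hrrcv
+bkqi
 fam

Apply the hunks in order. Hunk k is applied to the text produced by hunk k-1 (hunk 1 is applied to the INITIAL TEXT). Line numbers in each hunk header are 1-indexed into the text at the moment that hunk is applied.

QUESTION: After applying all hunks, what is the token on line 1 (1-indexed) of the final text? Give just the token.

Answer: urg

Derivation:
Hunk 1: at line 2 remove [zdcv,oqiu,nysvs] add [fam,tbau,hxn] -> 11 lines: urg ctx zgx fam tbau hxn mti xchl yyk fspxr zgo
Hunk 2: at line 7 remove [xchl] add [adz,kda] -> 12 lines: urg ctx zgx fam tbau hxn mti adz kda yyk fspxr zgo
Hunk 3: at line 6 remove [adz] add [okwi] -> 12 lines: urg ctx zgx fam tbau hxn mti okwi kda yyk fspxr zgo
Hunk 4: at line 1 remove [ctx,zgx] add [hrrcv,bkqi] -> 12 lines: urg hrrcv bkqi fam tbau hxn mti okwi kda yyk fspxr zgo
Final line 1: urg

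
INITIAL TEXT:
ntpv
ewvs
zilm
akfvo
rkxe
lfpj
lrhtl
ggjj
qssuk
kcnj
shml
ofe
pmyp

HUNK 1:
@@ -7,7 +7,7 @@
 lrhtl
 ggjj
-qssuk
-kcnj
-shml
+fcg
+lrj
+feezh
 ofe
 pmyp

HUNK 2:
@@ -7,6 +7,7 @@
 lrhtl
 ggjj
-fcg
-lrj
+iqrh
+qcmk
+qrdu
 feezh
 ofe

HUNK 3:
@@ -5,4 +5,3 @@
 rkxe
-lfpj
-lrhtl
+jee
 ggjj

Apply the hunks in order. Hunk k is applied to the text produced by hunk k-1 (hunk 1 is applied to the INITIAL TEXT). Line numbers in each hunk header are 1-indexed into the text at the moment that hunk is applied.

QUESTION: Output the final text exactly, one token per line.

Hunk 1: at line 7 remove [qssuk,kcnj,shml] add [fcg,lrj,feezh] -> 13 lines: ntpv ewvs zilm akfvo rkxe lfpj lrhtl ggjj fcg lrj feezh ofe pmyp
Hunk 2: at line 7 remove [fcg,lrj] add [iqrh,qcmk,qrdu] -> 14 lines: ntpv ewvs zilm akfvo rkxe lfpj lrhtl ggjj iqrh qcmk qrdu feezh ofe pmyp
Hunk 3: at line 5 remove [lfpj,lrhtl] add [jee] -> 13 lines: ntpv ewvs zilm akfvo rkxe jee ggjj iqrh qcmk qrdu feezh ofe pmyp

Answer: ntpv
ewvs
zilm
akfvo
rkxe
jee
ggjj
iqrh
qcmk
qrdu
feezh
ofe
pmyp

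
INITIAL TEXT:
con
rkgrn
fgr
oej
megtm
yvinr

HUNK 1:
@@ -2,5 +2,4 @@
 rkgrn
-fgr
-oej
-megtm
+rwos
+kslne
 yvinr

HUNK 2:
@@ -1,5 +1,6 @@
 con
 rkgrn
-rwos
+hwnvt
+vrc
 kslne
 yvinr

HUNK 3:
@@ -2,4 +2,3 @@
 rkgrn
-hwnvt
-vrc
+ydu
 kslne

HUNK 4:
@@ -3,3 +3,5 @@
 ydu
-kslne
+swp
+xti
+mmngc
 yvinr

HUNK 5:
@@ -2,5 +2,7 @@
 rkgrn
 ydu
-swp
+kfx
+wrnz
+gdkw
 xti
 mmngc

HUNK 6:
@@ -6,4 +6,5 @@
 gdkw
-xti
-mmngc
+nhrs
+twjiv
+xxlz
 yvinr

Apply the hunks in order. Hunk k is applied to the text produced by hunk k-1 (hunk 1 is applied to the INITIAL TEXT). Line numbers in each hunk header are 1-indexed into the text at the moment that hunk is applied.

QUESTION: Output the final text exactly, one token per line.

Hunk 1: at line 2 remove [fgr,oej,megtm] add [rwos,kslne] -> 5 lines: con rkgrn rwos kslne yvinr
Hunk 2: at line 1 remove [rwos] add [hwnvt,vrc] -> 6 lines: con rkgrn hwnvt vrc kslne yvinr
Hunk 3: at line 2 remove [hwnvt,vrc] add [ydu] -> 5 lines: con rkgrn ydu kslne yvinr
Hunk 4: at line 3 remove [kslne] add [swp,xti,mmngc] -> 7 lines: con rkgrn ydu swp xti mmngc yvinr
Hunk 5: at line 2 remove [swp] add [kfx,wrnz,gdkw] -> 9 lines: con rkgrn ydu kfx wrnz gdkw xti mmngc yvinr
Hunk 6: at line 6 remove [xti,mmngc] add [nhrs,twjiv,xxlz] -> 10 lines: con rkgrn ydu kfx wrnz gdkw nhrs twjiv xxlz yvinr

Answer: con
rkgrn
ydu
kfx
wrnz
gdkw
nhrs
twjiv
xxlz
yvinr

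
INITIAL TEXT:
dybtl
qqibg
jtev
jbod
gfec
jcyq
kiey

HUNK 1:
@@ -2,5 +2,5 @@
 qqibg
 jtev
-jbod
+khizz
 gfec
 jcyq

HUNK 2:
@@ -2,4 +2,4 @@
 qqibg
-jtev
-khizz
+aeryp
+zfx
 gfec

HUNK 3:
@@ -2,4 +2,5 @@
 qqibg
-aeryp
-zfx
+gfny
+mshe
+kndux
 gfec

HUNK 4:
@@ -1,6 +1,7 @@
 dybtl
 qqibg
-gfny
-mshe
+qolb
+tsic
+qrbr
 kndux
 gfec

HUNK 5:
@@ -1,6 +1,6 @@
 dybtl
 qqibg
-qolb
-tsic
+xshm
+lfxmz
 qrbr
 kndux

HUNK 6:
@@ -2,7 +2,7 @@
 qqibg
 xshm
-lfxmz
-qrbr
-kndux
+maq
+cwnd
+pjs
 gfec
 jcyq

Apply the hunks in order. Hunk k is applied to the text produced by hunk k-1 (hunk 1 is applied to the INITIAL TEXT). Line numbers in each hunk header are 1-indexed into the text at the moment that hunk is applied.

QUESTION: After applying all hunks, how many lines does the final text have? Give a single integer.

Answer: 9

Derivation:
Hunk 1: at line 2 remove [jbod] add [khizz] -> 7 lines: dybtl qqibg jtev khizz gfec jcyq kiey
Hunk 2: at line 2 remove [jtev,khizz] add [aeryp,zfx] -> 7 lines: dybtl qqibg aeryp zfx gfec jcyq kiey
Hunk 3: at line 2 remove [aeryp,zfx] add [gfny,mshe,kndux] -> 8 lines: dybtl qqibg gfny mshe kndux gfec jcyq kiey
Hunk 4: at line 1 remove [gfny,mshe] add [qolb,tsic,qrbr] -> 9 lines: dybtl qqibg qolb tsic qrbr kndux gfec jcyq kiey
Hunk 5: at line 1 remove [qolb,tsic] add [xshm,lfxmz] -> 9 lines: dybtl qqibg xshm lfxmz qrbr kndux gfec jcyq kiey
Hunk 6: at line 2 remove [lfxmz,qrbr,kndux] add [maq,cwnd,pjs] -> 9 lines: dybtl qqibg xshm maq cwnd pjs gfec jcyq kiey
Final line count: 9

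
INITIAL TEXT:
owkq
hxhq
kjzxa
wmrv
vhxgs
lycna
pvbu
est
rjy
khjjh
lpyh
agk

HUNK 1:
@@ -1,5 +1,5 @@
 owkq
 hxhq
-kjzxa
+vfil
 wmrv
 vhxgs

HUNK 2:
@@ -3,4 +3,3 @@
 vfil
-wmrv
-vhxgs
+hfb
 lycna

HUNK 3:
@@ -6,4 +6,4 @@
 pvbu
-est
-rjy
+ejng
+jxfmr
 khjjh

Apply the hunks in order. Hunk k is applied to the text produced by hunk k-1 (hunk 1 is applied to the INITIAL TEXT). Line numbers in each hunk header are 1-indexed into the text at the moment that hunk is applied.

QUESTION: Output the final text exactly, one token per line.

Hunk 1: at line 1 remove [kjzxa] add [vfil] -> 12 lines: owkq hxhq vfil wmrv vhxgs lycna pvbu est rjy khjjh lpyh agk
Hunk 2: at line 3 remove [wmrv,vhxgs] add [hfb] -> 11 lines: owkq hxhq vfil hfb lycna pvbu est rjy khjjh lpyh agk
Hunk 3: at line 6 remove [est,rjy] add [ejng,jxfmr] -> 11 lines: owkq hxhq vfil hfb lycna pvbu ejng jxfmr khjjh lpyh agk

Answer: owkq
hxhq
vfil
hfb
lycna
pvbu
ejng
jxfmr
khjjh
lpyh
agk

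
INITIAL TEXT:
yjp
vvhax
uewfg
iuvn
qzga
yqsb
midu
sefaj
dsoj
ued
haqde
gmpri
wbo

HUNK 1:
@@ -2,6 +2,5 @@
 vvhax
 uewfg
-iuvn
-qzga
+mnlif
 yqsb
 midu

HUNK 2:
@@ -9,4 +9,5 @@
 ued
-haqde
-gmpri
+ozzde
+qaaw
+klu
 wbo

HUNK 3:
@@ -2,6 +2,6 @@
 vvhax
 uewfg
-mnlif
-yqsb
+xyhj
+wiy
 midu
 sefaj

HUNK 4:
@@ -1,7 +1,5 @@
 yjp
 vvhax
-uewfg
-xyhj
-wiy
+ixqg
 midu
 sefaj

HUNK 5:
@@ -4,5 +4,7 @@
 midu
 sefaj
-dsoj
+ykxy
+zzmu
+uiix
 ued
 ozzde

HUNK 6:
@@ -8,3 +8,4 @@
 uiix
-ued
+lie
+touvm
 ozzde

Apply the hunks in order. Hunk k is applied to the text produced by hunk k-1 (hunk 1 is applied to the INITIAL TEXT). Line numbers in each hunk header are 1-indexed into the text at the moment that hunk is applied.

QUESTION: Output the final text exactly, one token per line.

Hunk 1: at line 2 remove [iuvn,qzga] add [mnlif] -> 12 lines: yjp vvhax uewfg mnlif yqsb midu sefaj dsoj ued haqde gmpri wbo
Hunk 2: at line 9 remove [haqde,gmpri] add [ozzde,qaaw,klu] -> 13 lines: yjp vvhax uewfg mnlif yqsb midu sefaj dsoj ued ozzde qaaw klu wbo
Hunk 3: at line 2 remove [mnlif,yqsb] add [xyhj,wiy] -> 13 lines: yjp vvhax uewfg xyhj wiy midu sefaj dsoj ued ozzde qaaw klu wbo
Hunk 4: at line 1 remove [uewfg,xyhj,wiy] add [ixqg] -> 11 lines: yjp vvhax ixqg midu sefaj dsoj ued ozzde qaaw klu wbo
Hunk 5: at line 4 remove [dsoj] add [ykxy,zzmu,uiix] -> 13 lines: yjp vvhax ixqg midu sefaj ykxy zzmu uiix ued ozzde qaaw klu wbo
Hunk 6: at line 8 remove [ued] add [lie,touvm] -> 14 lines: yjp vvhax ixqg midu sefaj ykxy zzmu uiix lie touvm ozzde qaaw klu wbo

Answer: yjp
vvhax
ixqg
midu
sefaj
ykxy
zzmu
uiix
lie
touvm
ozzde
qaaw
klu
wbo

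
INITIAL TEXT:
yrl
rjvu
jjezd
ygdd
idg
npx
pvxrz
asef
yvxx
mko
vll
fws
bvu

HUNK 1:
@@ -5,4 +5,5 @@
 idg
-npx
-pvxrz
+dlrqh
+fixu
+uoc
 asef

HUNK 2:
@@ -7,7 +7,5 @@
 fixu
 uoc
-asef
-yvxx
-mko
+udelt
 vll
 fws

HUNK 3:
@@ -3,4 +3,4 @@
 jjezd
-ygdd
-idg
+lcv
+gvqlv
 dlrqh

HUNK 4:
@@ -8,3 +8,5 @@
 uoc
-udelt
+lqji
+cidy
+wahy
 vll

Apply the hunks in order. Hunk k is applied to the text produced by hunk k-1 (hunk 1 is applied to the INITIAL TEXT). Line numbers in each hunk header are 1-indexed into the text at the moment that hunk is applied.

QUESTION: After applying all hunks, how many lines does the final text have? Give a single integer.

Hunk 1: at line 5 remove [npx,pvxrz] add [dlrqh,fixu,uoc] -> 14 lines: yrl rjvu jjezd ygdd idg dlrqh fixu uoc asef yvxx mko vll fws bvu
Hunk 2: at line 7 remove [asef,yvxx,mko] add [udelt] -> 12 lines: yrl rjvu jjezd ygdd idg dlrqh fixu uoc udelt vll fws bvu
Hunk 3: at line 3 remove [ygdd,idg] add [lcv,gvqlv] -> 12 lines: yrl rjvu jjezd lcv gvqlv dlrqh fixu uoc udelt vll fws bvu
Hunk 4: at line 8 remove [udelt] add [lqji,cidy,wahy] -> 14 lines: yrl rjvu jjezd lcv gvqlv dlrqh fixu uoc lqji cidy wahy vll fws bvu
Final line count: 14

Answer: 14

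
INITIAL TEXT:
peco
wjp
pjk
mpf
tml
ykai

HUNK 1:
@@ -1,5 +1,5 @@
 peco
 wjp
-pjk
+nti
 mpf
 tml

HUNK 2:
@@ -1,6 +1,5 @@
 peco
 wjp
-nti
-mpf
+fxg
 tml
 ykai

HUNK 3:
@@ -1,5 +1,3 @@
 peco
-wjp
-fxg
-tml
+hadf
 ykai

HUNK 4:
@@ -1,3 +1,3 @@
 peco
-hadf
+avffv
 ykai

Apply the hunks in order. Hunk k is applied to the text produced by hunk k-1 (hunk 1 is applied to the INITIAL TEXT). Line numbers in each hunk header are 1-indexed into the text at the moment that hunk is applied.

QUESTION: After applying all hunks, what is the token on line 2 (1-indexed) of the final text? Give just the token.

Answer: avffv

Derivation:
Hunk 1: at line 1 remove [pjk] add [nti] -> 6 lines: peco wjp nti mpf tml ykai
Hunk 2: at line 1 remove [nti,mpf] add [fxg] -> 5 lines: peco wjp fxg tml ykai
Hunk 3: at line 1 remove [wjp,fxg,tml] add [hadf] -> 3 lines: peco hadf ykai
Hunk 4: at line 1 remove [hadf] add [avffv] -> 3 lines: peco avffv ykai
Final line 2: avffv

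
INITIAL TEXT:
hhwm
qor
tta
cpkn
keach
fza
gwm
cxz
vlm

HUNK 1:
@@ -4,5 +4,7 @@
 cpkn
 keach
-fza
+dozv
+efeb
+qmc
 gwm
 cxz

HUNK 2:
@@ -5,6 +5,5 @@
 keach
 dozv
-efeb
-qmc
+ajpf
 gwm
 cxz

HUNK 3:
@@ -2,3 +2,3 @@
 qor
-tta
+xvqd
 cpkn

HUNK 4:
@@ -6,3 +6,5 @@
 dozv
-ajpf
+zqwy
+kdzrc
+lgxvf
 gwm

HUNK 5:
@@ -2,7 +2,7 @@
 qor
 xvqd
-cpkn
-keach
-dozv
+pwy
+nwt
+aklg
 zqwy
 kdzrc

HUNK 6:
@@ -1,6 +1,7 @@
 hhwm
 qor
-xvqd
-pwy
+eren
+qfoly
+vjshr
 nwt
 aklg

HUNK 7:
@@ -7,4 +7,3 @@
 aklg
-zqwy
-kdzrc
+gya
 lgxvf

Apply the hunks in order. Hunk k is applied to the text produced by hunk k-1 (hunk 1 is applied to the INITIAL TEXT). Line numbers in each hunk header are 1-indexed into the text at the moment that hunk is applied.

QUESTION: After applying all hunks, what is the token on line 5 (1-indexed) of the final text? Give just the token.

Answer: vjshr

Derivation:
Hunk 1: at line 4 remove [fza] add [dozv,efeb,qmc] -> 11 lines: hhwm qor tta cpkn keach dozv efeb qmc gwm cxz vlm
Hunk 2: at line 5 remove [efeb,qmc] add [ajpf] -> 10 lines: hhwm qor tta cpkn keach dozv ajpf gwm cxz vlm
Hunk 3: at line 2 remove [tta] add [xvqd] -> 10 lines: hhwm qor xvqd cpkn keach dozv ajpf gwm cxz vlm
Hunk 4: at line 6 remove [ajpf] add [zqwy,kdzrc,lgxvf] -> 12 lines: hhwm qor xvqd cpkn keach dozv zqwy kdzrc lgxvf gwm cxz vlm
Hunk 5: at line 2 remove [cpkn,keach,dozv] add [pwy,nwt,aklg] -> 12 lines: hhwm qor xvqd pwy nwt aklg zqwy kdzrc lgxvf gwm cxz vlm
Hunk 6: at line 1 remove [xvqd,pwy] add [eren,qfoly,vjshr] -> 13 lines: hhwm qor eren qfoly vjshr nwt aklg zqwy kdzrc lgxvf gwm cxz vlm
Hunk 7: at line 7 remove [zqwy,kdzrc] add [gya] -> 12 lines: hhwm qor eren qfoly vjshr nwt aklg gya lgxvf gwm cxz vlm
Final line 5: vjshr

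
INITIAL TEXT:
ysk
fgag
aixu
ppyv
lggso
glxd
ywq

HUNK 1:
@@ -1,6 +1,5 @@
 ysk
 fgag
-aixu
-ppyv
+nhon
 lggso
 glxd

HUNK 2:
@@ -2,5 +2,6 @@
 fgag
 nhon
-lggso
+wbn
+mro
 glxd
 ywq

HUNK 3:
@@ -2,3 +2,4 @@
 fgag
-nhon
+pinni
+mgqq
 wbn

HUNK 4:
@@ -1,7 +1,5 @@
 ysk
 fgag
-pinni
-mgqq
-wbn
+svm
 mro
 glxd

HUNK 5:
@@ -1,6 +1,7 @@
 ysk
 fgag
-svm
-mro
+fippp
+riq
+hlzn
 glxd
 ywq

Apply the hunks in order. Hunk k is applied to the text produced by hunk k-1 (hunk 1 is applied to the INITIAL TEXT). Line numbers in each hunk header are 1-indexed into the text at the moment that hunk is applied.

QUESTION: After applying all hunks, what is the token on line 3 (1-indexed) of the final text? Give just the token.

Hunk 1: at line 1 remove [aixu,ppyv] add [nhon] -> 6 lines: ysk fgag nhon lggso glxd ywq
Hunk 2: at line 2 remove [lggso] add [wbn,mro] -> 7 lines: ysk fgag nhon wbn mro glxd ywq
Hunk 3: at line 2 remove [nhon] add [pinni,mgqq] -> 8 lines: ysk fgag pinni mgqq wbn mro glxd ywq
Hunk 4: at line 1 remove [pinni,mgqq,wbn] add [svm] -> 6 lines: ysk fgag svm mro glxd ywq
Hunk 5: at line 1 remove [svm,mro] add [fippp,riq,hlzn] -> 7 lines: ysk fgag fippp riq hlzn glxd ywq
Final line 3: fippp

Answer: fippp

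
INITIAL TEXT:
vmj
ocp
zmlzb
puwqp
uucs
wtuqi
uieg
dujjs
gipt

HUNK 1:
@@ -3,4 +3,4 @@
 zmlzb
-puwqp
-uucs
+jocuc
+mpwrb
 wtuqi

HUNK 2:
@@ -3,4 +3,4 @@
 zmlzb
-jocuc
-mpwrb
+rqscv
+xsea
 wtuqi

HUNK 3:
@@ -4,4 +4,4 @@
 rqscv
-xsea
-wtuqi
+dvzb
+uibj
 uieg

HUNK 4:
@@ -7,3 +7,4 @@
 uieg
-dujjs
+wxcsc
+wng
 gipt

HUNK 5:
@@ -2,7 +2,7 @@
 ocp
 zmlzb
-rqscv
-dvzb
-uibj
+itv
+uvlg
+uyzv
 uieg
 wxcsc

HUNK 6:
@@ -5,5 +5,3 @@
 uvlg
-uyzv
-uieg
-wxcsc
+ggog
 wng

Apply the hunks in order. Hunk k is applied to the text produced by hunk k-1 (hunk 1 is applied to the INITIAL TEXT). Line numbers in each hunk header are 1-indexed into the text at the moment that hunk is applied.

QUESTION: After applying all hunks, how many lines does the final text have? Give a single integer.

Hunk 1: at line 3 remove [puwqp,uucs] add [jocuc,mpwrb] -> 9 lines: vmj ocp zmlzb jocuc mpwrb wtuqi uieg dujjs gipt
Hunk 2: at line 3 remove [jocuc,mpwrb] add [rqscv,xsea] -> 9 lines: vmj ocp zmlzb rqscv xsea wtuqi uieg dujjs gipt
Hunk 3: at line 4 remove [xsea,wtuqi] add [dvzb,uibj] -> 9 lines: vmj ocp zmlzb rqscv dvzb uibj uieg dujjs gipt
Hunk 4: at line 7 remove [dujjs] add [wxcsc,wng] -> 10 lines: vmj ocp zmlzb rqscv dvzb uibj uieg wxcsc wng gipt
Hunk 5: at line 2 remove [rqscv,dvzb,uibj] add [itv,uvlg,uyzv] -> 10 lines: vmj ocp zmlzb itv uvlg uyzv uieg wxcsc wng gipt
Hunk 6: at line 5 remove [uyzv,uieg,wxcsc] add [ggog] -> 8 lines: vmj ocp zmlzb itv uvlg ggog wng gipt
Final line count: 8

Answer: 8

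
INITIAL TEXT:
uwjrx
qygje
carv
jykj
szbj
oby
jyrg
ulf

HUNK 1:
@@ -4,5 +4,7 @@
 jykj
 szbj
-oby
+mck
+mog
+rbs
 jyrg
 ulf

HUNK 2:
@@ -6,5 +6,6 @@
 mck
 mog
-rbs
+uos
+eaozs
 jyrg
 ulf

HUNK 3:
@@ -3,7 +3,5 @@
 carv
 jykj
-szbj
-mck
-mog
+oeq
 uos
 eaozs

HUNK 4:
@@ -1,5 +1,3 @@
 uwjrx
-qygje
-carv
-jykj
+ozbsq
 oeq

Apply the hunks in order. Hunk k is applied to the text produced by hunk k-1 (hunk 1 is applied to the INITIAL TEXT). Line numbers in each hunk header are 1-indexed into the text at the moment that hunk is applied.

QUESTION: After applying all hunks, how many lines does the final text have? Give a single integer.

Answer: 7

Derivation:
Hunk 1: at line 4 remove [oby] add [mck,mog,rbs] -> 10 lines: uwjrx qygje carv jykj szbj mck mog rbs jyrg ulf
Hunk 2: at line 6 remove [rbs] add [uos,eaozs] -> 11 lines: uwjrx qygje carv jykj szbj mck mog uos eaozs jyrg ulf
Hunk 3: at line 3 remove [szbj,mck,mog] add [oeq] -> 9 lines: uwjrx qygje carv jykj oeq uos eaozs jyrg ulf
Hunk 4: at line 1 remove [qygje,carv,jykj] add [ozbsq] -> 7 lines: uwjrx ozbsq oeq uos eaozs jyrg ulf
Final line count: 7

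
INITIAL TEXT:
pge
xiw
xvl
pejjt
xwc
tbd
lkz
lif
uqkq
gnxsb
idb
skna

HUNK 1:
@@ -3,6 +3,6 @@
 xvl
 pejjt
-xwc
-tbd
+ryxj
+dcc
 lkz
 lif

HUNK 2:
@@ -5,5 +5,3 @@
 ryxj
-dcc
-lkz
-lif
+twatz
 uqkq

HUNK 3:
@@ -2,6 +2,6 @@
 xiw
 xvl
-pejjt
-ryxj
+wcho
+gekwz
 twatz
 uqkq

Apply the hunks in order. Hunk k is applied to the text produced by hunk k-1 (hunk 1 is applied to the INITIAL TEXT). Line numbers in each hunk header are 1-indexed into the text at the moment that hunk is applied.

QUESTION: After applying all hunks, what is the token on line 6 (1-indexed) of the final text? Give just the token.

Answer: twatz

Derivation:
Hunk 1: at line 3 remove [xwc,tbd] add [ryxj,dcc] -> 12 lines: pge xiw xvl pejjt ryxj dcc lkz lif uqkq gnxsb idb skna
Hunk 2: at line 5 remove [dcc,lkz,lif] add [twatz] -> 10 lines: pge xiw xvl pejjt ryxj twatz uqkq gnxsb idb skna
Hunk 3: at line 2 remove [pejjt,ryxj] add [wcho,gekwz] -> 10 lines: pge xiw xvl wcho gekwz twatz uqkq gnxsb idb skna
Final line 6: twatz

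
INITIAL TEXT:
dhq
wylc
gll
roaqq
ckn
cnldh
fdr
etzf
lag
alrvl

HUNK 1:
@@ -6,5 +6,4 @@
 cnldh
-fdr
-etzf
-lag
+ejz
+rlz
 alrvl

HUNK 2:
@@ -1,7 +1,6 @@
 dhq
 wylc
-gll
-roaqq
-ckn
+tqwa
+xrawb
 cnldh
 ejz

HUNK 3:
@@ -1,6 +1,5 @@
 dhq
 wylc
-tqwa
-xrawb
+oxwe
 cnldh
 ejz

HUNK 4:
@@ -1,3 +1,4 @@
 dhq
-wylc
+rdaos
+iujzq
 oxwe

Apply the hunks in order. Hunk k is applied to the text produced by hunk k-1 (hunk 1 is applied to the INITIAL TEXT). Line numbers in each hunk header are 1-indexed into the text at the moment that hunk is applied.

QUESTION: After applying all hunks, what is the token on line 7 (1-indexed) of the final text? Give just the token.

Answer: rlz

Derivation:
Hunk 1: at line 6 remove [fdr,etzf,lag] add [ejz,rlz] -> 9 lines: dhq wylc gll roaqq ckn cnldh ejz rlz alrvl
Hunk 2: at line 1 remove [gll,roaqq,ckn] add [tqwa,xrawb] -> 8 lines: dhq wylc tqwa xrawb cnldh ejz rlz alrvl
Hunk 3: at line 1 remove [tqwa,xrawb] add [oxwe] -> 7 lines: dhq wylc oxwe cnldh ejz rlz alrvl
Hunk 4: at line 1 remove [wylc] add [rdaos,iujzq] -> 8 lines: dhq rdaos iujzq oxwe cnldh ejz rlz alrvl
Final line 7: rlz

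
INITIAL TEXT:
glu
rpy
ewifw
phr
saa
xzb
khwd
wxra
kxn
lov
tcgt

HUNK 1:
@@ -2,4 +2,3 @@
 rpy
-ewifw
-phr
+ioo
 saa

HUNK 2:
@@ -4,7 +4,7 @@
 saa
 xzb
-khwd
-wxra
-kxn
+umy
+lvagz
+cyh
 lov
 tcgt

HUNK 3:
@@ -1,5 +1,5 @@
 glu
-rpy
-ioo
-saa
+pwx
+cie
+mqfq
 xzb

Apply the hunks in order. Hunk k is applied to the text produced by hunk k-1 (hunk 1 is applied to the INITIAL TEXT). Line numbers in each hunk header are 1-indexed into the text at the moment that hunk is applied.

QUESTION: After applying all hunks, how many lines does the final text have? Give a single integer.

Hunk 1: at line 2 remove [ewifw,phr] add [ioo] -> 10 lines: glu rpy ioo saa xzb khwd wxra kxn lov tcgt
Hunk 2: at line 4 remove [khwd,wxra,kxn] add [umy,lvagz,cyh] -> 10 lines: glu rpy ioo saa xzb umy lvagz cyh lov tcgt
Hunk 3: at line 1 remove [rpy,ioo,saa] add [pwx,cie,mqfq] -> 10 lines: glu pwx cie mqfq xzb umy lvagz cyh lov tcgt
Final line count: 10

Answer: 10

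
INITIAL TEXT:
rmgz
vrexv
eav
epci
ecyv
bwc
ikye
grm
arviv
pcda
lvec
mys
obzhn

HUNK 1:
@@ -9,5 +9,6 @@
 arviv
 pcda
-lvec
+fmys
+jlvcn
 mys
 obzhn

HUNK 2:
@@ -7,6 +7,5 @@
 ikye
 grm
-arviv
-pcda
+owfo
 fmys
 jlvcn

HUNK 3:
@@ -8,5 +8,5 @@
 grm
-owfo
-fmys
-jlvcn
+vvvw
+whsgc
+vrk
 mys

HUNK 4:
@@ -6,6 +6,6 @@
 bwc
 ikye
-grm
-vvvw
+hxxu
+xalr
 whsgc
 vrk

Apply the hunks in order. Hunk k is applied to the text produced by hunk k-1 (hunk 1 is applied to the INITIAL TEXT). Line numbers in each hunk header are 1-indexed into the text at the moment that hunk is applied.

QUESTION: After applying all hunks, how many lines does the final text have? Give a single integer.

Answer: 13

Derivation:
Hunk 1: at line 9 remove [lvec] add [fmys,jlvcn] -> 14 lines: rmgz vrexv eav epci ecyv bwc ikye grm arviv pcda fmys jlvcn mys obzhn
Hunk 2: at line 7 remove [arviv,pcda] add [owfo] -> 13 lines: rmgz vrexv eav epci ecyv bwc ikye grm owfo fmys jlvcn mys obzhn
Hunk 3: at line 8 remove [owfo,fmys,jlvcn] add [vvvw,whsgc,vrk] -> 13 lines: rmgz vrexv eav epci ecyv bwc ikye grm vvvw whsgc vrk mys obzhn
Hunk 4: at line 6 remove [grm,vvvw] add [hxxu,xalr] -> 13 lines: rmgz vrexv eav epci ecyv bwc ikye hxxu xalr whsgc vrk mys obzhn
Final line count: 13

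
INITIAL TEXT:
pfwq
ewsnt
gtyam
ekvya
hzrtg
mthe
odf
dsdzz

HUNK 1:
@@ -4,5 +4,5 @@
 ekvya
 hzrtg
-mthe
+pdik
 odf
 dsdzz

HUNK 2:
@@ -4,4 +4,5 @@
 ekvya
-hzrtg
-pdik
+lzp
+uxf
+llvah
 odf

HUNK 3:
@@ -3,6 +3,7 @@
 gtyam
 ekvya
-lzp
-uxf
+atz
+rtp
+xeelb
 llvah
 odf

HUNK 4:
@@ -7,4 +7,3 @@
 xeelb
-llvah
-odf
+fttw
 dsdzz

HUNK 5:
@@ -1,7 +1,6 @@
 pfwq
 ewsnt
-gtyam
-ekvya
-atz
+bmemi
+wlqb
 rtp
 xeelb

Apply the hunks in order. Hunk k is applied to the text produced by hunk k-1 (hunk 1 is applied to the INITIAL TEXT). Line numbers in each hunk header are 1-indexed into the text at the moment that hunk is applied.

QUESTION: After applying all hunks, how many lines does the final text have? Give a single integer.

Hunk 1: at line 4 remove [mthe] add [pdik] -> 8 lines: pfwq ewsnt gtyam ekvya hzrtg pdik odf dsdzz
Hunk 2: at line 4 remove [hzrtg,pdik] add [lzp,uxf,llvah] -> 9 lines: pfwq ewsnt gtyam ekvya lzp uxf llvah odf dsdzz
Hunk 3: at line 3 remove [lzp,uxf] add [atz,rtp,xeelb] -> 10 lines: pfwq ewsnt gtyam ekvya atz rtp xeelb llvah odf dsdzz
Hunk 4: at line 7 remove [llvah,odf] add [fttw] -> 9 lines: pfwq ewsnt gtyam ekvya atz rtp xeelb fttw dsdzz
Hunk 5: at line 1 remove [gtyam,ekvya,atz] add [bmemi,wlqb] -> 8 lines: pfwq ewsnt bmemi wlqb rtp xeelb fttw dsdzz
Final line count: 8

Answer: 8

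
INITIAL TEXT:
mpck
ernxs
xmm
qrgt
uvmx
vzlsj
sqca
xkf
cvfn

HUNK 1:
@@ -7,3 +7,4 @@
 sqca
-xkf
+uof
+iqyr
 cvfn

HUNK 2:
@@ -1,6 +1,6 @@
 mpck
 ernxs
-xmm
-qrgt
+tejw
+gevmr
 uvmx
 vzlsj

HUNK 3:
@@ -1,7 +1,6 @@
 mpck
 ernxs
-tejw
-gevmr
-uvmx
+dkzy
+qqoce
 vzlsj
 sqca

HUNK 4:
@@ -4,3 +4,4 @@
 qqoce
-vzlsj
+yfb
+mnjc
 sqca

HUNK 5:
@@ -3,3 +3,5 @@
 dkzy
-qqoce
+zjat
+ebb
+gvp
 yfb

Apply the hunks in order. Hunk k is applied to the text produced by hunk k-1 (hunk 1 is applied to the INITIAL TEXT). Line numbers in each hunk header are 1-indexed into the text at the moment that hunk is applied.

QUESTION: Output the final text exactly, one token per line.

Answer: mpck
ernxs
dkzy
zjat
ebb
gvp
yfb
mnjc
sqca
uof
iqyr
cvfn

Derivation:
Hunk 1: at line 7 remove [xkf] add [uof,iqyr] -> 10 lines: mpck ernxs xmm qrgt uvmx vzlsj sqca uof iqyr cvfn
Hunk 2: at line 1 remove [xmm,qrgt] add [tejw,gevmr] -> 10 lines: mpck ernxs tejw gevmr uvmx vzlsj sqca uof iqyr cvfn
Hunk 3: at line 1 remove [tejw,gevmr,uvmx] add [dkzy,qqoce] -> 9 lines: mpck ernxs dkzy qqoce vzlsj sqca uof iqyr cvfn
Hunk 4: at line 4 remove [vzlsj] add [yfb,mnjc] -> 10 lines: mpck ernxs dkzy qqoce yfb mnjc sqca uof iqyr cvfn
Hunk 5: at line 3 remove [qqoce] add [zjat,ebb,gvp] -> 12 lines: mpck ernxs dkzy zjat ebb gvp yfb mnjc sqca uof iqyr cvfn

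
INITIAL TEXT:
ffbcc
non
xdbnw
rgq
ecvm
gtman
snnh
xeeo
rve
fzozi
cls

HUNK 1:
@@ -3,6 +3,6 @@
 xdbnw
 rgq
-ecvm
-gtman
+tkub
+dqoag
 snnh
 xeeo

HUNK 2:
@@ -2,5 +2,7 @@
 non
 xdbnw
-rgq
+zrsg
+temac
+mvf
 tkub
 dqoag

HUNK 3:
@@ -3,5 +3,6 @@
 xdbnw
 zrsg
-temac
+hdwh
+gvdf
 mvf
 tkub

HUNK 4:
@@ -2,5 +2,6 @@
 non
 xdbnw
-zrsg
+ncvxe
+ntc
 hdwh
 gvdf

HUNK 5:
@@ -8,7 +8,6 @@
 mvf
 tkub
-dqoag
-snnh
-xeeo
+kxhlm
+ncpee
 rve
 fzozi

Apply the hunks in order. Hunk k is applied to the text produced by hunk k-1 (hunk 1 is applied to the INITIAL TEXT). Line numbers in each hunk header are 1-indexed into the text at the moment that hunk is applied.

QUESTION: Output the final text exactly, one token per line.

Answer: ffbcc
non
xdbnw
ncvxe
ntc
hdwh
gvdf
mvf
tkub
kxhlm
ncpee
rve
fzozi
cls

Derivation:
Hunk 1: at line 3 remove [ecvm,gtman] add [tkub,dqoag] -> 11 lines: ffbcc non xdbnw rgq tkub dqoag snnh xeeo rve fzozi cls
Hunk 2: at line 2 remove [rgq] add [zrsg,temac,mvf] -> 13 lines: ffbcc non xdbnw zrsg temac mvf tkub dqoag snnh xeeo rve fzozi cls
Hunk 3: at line 3 remove [temac] add [hdwh,gvdf] -> 14 lines: ffbcc non xdbnw zrsg hdwh gvdf mvf tkub dqoag snnh xeeo rve fzozi cls
Hunk 4: at line 2 remove [zrsg] add [ncvxe,ntc] -> 15 lines: ffbcc non xdbnw ncvxe ntc hdwh gvdf mvf tkub dqoag snnh xeeo rve fzozi cls
Hunk 5: at line 8 remove [dqoag,snnh,xeeo] add [kxhlm,ncpee] -> 14 lines: ffbcc non xdbnw ncvxe ntc hdwh gvdf mvf tkub kxhlm ncpee rve fzozi cls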